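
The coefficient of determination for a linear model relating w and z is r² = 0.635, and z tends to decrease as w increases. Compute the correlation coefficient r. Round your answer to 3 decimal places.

|r| = √0.635 = 0.797
The association is negative, so r = −0.797.

-0.797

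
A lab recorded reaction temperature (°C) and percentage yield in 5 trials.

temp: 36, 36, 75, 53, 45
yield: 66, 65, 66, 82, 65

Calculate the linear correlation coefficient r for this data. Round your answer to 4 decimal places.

n = 5, Σx = 245, Σy = 344, Σx² = 13051, Σy² = 23886, Σxy = 16937
nΣxy − ΣxΣy = 84685 − 84280 = 405
nΣx² − (Σx)² = 65255 − 60025 = 5230; nΣy² − (Σy)² = 119430 − 118336 = 1094
r = 405 / √(5230 × 1094) = 405 / 2391.9908 ≈ 0.1693

0.1693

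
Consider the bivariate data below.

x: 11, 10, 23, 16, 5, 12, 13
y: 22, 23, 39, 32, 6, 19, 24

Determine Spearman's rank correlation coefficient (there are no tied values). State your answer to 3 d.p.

0.857

Rank x: 3, 2, 7, 6, 1, 4, 5
Rank y: 3, 4, 7, 6, 1, 2, 5
d = rank(x) − rank(y): 0, -2, 0, 0, 0, 2, 0; Σd² = 8
ρ = 1 − 6Σd² / [n(n²−1)] = 1 − 6×8 / (7×48) = 1 − 48/336 ≈ 0.857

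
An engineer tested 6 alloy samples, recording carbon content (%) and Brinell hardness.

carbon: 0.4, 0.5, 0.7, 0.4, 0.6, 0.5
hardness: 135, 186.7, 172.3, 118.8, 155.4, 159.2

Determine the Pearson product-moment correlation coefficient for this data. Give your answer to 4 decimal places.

n = 6, Σx = 3.1, Σy = 927.4, Σx² = 1.67, Σy² = 146376.42, Σxy = 488.32
nΣxy − ΣxΣy = 2929.92 − 2874.94 = 54.98
nΣx² − (Σx)² = 10.02 − 9.61 = 0.41; nΣy² − (Σy)² = 878258.52 − 860070.76 = 18187.76
r = 54.98 / √(0.41 × 18187.76) = 54.98 / 86.3538 ≈ 0.6367

0.6367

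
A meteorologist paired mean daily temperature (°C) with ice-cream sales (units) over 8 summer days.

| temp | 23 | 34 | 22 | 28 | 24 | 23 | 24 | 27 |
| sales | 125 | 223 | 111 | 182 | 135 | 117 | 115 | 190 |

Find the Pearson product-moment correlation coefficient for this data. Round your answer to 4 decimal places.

n = 8, Σx = 205, Σy = 1198, Σx² = 5363, Σy² = 192038, Σxy = 31816
nΣxy − ΣxΣy = 254528 − 245590 = 8938
nΣx² − (Σx)² = 42904 − 42025 = 879; nΣy² − (Σy)² = 1536304 − 1435204 = 101100
r = 8938 / √(879 × 101100) = 8938 / 9426.9242 ≈ 0.9481

0.9481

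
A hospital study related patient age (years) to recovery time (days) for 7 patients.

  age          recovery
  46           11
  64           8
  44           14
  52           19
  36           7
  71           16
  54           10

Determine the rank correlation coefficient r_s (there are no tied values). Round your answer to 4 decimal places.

0.2857

Rank age: 3, 6, 2, 4, 1, 7, 5
Rank recovery: 4, 2, 5, 7, 1, 6, 3
d = rank(age) − rank(recovery): -1, 4, -3, -3, 0, 1, 2; Σd² = 40
ρ = 1 − 6Σd² / [n(n²−1)] = 1 − 6×40 / (7×48) = 1 − 240/336 ≈ 0.2857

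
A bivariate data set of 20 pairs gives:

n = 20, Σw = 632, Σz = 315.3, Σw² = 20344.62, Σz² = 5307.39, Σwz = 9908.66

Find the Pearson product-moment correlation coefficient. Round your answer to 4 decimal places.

r = (nΣwz − ΣwΣz) / √[(nΣw² − (Σw)²)(nΣz² − (Σz)²)]
Numerator: 20×9908.66 − 632×315.3 = -1096.4
Denominator: √[(406892.4 − 399424)(106147.8 − 99414.09)] = √[7468.4 × 6733.71] = 7091.5471
r = -1096.4 / 7091.5471 ≈ -0.1546

-0.1546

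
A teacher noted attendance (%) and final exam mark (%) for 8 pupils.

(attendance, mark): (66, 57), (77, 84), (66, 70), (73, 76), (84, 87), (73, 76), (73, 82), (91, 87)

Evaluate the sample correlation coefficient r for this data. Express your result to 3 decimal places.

0.820

n = 8, Σx = 603, Σy = 619, Σx² = 45965, Σy² = 48619, Σxy = 47157
nΣxy − ΣxΣy = 377256 − 373257 = 3999
nΣx² − (Σx)² = 367720 − 363609 = 4111; nΣy² − (Σy)² = 388952 − 383161 = 5791
r = 3999 / √(4111 × 5791) = 3999 / 4879.2214 ≈ 0.820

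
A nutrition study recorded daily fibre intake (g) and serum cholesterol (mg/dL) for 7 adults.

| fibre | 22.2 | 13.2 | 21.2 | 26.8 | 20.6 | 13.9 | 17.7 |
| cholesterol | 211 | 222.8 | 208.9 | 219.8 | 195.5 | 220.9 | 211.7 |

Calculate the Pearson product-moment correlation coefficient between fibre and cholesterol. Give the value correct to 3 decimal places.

-0.315

n = 7, Σx = 135.6, Σy = 1490.6, Σx² = 2765.62, Σy² = 317946.04, Σxy = 28789.38
nΣxy − ΣxΣy = 201525.66 − 202125.36 = -599.7
nΣx² − (Σx)² = 19359.34 − 18387.36 = 971.98; nΣy² − (Σy)² = 2225622.28 − 2221888.36 = 3733.92
r = -599.7 / √(971.98 × 3733.92) = -599.7 / 1905.0710 ≈ -0.315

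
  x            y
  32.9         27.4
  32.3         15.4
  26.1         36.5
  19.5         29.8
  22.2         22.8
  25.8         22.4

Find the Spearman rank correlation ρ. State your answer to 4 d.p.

Rank x: 6, 5, 4, 1, 2, 3
Rank y: 4, 1, 6, 5, 3, 2
d = rank(x) − rank(y): 2, 4, -2, -4, -1, 1; Σd² = 42
ρ = 1 − 6Σd² / [n(n²−1)] = 1 − 6×42 / (6×35) = 1 − 252/210 ≈ -0.2000

-0.2000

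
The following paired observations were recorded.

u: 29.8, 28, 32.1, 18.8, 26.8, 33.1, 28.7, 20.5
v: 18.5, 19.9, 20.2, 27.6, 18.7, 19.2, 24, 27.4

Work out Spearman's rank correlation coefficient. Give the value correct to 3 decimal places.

-0.548

Rank u: 6, 4, 7, 1, 3, 8, 5, 2
Rank v: 1, 4, 5, 8, 2, 3, 6, 7
d = rank(u) − rank(v): 5, 0, 2, -7, 1, 5, -1, -5; Σd² = 130
ρ = 1 − 6Σd² / [n(n²−1)] = 1 − 6×130 / (8×63) = 1 − 780/504 ≈ -0.548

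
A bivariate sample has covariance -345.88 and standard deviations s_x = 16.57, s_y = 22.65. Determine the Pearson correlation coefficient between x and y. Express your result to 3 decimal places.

-0.922

r = Cov(x,y) / (s_x · s_y) = -345.88 / (16.57 × 22.65)
  = -345.88 / 375.3105 ≈ -0.922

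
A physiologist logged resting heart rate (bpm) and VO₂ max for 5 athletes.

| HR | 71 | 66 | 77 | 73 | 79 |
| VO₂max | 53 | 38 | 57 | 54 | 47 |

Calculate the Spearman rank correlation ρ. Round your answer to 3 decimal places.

0.400

Rank HR: 2, 1, 4, 3, 5
Rank VO₂max: 3, 1, 5, 4, 2
d = rank(HR) − rank(VO₂max): -1, 0, -1, -1, 3; Σd² = 12
ρ = 1 − 6Σd² / [n(n²−1)] = 1 − 6×12 / (5×24) = 1 − 72/120 ≈ 0.400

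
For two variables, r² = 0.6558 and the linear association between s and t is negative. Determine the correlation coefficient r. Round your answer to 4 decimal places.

|r| = √0.6558 = 0.8098
The association is negative, so r = −0.8098.

-0.8098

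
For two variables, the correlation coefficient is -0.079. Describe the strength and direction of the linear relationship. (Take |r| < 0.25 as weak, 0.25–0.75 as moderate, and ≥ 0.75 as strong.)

r = -0.079 < 0 so the relationship is negative.
|r| = 0.079, which falls in the weak range.

weak negative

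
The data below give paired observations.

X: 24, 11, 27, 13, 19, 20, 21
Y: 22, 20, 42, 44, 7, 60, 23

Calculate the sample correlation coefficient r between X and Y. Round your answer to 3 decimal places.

0.106

n = 7, ΣX = 135, ΣY = 218, ΣX² = 2797, ΣY² = 8762, ΣXY = 4270
nΣXY − ΣXΣY = 29890 − 29430 = 460
nΣX² − (ΣX)² = 19579 − 18225 = 1354; nΣY² − (ΣY)² = 61334 − 47524 = 13810
r = 460 / √(1354 × 13810) = 460 / 4324.2040 ≈ 0.106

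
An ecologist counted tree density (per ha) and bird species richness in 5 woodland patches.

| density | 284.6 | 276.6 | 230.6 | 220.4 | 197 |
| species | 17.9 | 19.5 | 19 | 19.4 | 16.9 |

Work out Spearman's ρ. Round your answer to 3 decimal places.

0.300

Rank density: 5, 4, 3, 2, 1
Rank species: 2, 5, 3, 4, 1
d = rank(density) − rank(species): 3, -1, 0, -2, 0; Σd² = 14
ρ = 1 − 6Σd² / [n(n²−1)] = 1 − 6×14 / (5×24) = 1 − 84/120 ≈ 0.300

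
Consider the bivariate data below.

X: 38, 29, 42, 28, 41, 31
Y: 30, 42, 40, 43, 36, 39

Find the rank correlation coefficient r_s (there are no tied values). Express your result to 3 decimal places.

Rank X: 4, 2, 6, 1, 5, 3
Rank Y: 1, 5, 4, 6, 2, 3
d = rank(X) − rank(Y): 3, -3, 2, -5, 3, 0; Σd² = 56
ρ = 1 − 6Σd² / [n(n²−1)] = 1 − 6×56 / (6×35) = 1 − 336/210 ≈ -0.600

-0.600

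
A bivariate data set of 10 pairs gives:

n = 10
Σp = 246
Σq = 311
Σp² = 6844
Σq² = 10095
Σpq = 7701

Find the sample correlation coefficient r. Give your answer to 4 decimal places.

r = (nΣpq − ΣpΣq) / √[(nΣp² − (Σp)²)(nΣq² − (Σq)²)]
Numerator: 10×7701 − 246×311 = 504
Denominator: √[(68440 − 60516)(100950 − 96721)] = √[7924 × 4229] = 5788.8337
r = 504 / 5788.8337 ≈ 0.0871

0.0871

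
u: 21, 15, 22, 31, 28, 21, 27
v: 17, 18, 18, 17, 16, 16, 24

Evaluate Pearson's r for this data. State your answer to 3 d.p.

0.133

n = 7, Σu = 165, Σv = 126, Σu² = 4065, Σv² = 2314, Σuv = 2982
nΣuv − ΣuΣv = 20874 − 20790 = 84
nΣu² − (Σu)² = 28455 − 27225 = 1230; nΣv² − (Σv)² = 16198 − 15876 = 322
r = 84 / √(1230 × 322) = 84 / 629.3330 ≈ 0.133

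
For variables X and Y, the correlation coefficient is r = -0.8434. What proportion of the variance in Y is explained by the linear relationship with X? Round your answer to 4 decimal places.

0.7113

r² = (-0.8434)² = 0.7113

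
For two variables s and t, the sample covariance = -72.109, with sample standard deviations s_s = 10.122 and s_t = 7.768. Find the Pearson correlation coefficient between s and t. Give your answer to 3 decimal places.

-0.917

r = Cov(s,t) / (s_s · s_t) = -72.109 / (10.122 × 7.768)
  = -72.109 / 78.6277 ≈ -0.917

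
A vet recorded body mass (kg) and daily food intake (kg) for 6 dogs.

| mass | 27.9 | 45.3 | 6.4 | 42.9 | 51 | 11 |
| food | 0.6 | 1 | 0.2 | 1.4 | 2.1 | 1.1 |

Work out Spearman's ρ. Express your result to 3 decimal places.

0.714

Rank mass: 3, 5, 1, 4, 6, 2
Rank food: 2, 3, 1, 5, 6, 4
d = rank(mass) − rank(food): 1, 2, 0, -1, 0, -2; Σd² = 10
ρ = 1 − 6Σd² / [n(n²−1)] = 1 − 6×10 / (6×35) = 1 − 60/210 ≈ 0.714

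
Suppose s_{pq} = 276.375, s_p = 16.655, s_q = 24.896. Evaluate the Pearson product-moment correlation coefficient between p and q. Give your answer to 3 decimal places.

r = Cov(p,q) / (s_p · s_q) = 276.375 / (16.655 × 24.896)
  = 276.375 / 414.6429 ≈ 0.667

0.667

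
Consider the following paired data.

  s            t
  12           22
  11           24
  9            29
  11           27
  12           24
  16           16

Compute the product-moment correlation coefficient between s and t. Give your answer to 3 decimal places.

n = 6, Σs = 71, Σt = 142, Σs² = 867, Σt² = 3462, Σst = 1630
nΣst − ΣsΣt = 9780 − 10082 = -302
nΣs² − (Σs)² = 5202 − 5041 = 161; nΣt² − (Σt)² = 20772 − 20164 = 608
r = -302 / √(161 × 608) = -302 / 312.8706 ≈ -0.965

-0.965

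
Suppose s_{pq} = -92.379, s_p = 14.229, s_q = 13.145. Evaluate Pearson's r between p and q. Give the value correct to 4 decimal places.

r = Cov(p,q) / (s_p · s_q) = -92.379 / (14.229 × 13.145)
  = -92.379 / 187.0402 ≈ -0.4939

-0.4939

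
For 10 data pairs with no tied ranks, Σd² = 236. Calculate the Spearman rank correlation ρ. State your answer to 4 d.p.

ρ = 1 − 6Σd² / [n(n²−1)] = 1 − 6×236 / (10×99)
  = 1 − 1416/990 = 1 − 1.43030 ≈ -0.4303

-0.4303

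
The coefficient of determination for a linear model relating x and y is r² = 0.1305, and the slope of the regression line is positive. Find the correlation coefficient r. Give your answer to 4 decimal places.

0.3612

|r| = √0.1305 = 0.3612
The association is positive, so r = 0.3612.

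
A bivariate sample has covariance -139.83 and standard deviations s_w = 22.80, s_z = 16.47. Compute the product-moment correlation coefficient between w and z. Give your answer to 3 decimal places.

-0.372

r = Cov(w,z) / (s_w · s_z) = -139.83 / (22.80 × 16.47)
  = -139.83 / 375.5160 ≈ -0.372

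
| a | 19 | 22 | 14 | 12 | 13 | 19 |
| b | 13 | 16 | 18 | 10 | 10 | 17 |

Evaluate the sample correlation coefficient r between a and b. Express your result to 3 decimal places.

0.535

n = 6, Σa = 99, Σb = 84, Σa² = 1715, Σb² = 1238, Σab = 1424
nΣab − ΣaΣb = 8544 − 8316 = 228
nΣa² − (Σa)² = 10290 − 9801 = 489; nΣb² − (Σb)² = 7428 − 7056 = 372
r = 228 / √(489 × 372) = 228 / 426.5067 ≈ 0.535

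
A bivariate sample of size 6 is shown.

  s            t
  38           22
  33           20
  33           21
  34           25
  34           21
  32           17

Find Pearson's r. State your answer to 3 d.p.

n = 6, Σs = 204, Σt = 126, Σs² = 6958, Σt² = 2680, Σst = 4297
nΣst − ΣsΣt = 25782 − 25704 = 78
nΣs² − (Σs)² = 41748 − 41616 = 132; nΣt² − (Σt)² = 16080 − 15876 = 204
r = 78 / √(132 × 204) = 78 / 164.0975 ≈ 0.475

0.475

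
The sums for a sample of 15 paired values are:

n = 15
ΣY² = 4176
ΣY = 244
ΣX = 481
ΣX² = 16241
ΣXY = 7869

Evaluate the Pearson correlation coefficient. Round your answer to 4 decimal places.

r = (nΣXY − ΣXΣY) / √[(nΣX² − (ΣX)²)(nΣY² − (ΣY)²)]
Numerator: 15×7869 − 481×244 = 671
Denominator: √[(243615 − 231361)(62640 − 59536)] = √[12254 × 3104] = 6167.3670
r = 671 / 6167.3670 ≈ 0.1088

0.1088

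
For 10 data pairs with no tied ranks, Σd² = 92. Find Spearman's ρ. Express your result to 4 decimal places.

0.4424

ρ = 1 − 6Σd² / [n(n²−1)] = 1 − 6×92 / (10×99)
  = 1 − 552/990 = 1 − 0.55758 ≈ 0.4424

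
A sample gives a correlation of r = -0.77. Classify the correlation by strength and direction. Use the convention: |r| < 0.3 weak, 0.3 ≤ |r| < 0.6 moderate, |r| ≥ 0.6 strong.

r = -0.77 < 0 so the relationship is negative.
|r| = 0.77, which falls in the strong range.

strong negative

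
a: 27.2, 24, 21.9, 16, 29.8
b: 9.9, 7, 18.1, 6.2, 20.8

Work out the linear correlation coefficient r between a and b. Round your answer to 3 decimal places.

0.557

n = 5, Σa = 118.9, Σb = 62, Σa² = 2939.49, Σb² = 945.7, Σab = 1552.71
nΣab − ΣaΣb = 7763.55 − 7371.8 = 391.75
nΣa² − (Σa)² = 14697.45 − 14137.21 = 560.24; nΣb² − (Σb)² = 4728.5 − 3844 = 884.5
r = 391.75 / √(560.24 × 884.5) = 391.75 / 703.9405 ≈ 0.557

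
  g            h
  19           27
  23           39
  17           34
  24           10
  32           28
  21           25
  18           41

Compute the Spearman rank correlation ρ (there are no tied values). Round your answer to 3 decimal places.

Rank g: 3, 5, 1, 6, 7, 4, 2
Rank h: 3, 6, 5, 1, 4, 2, 7
d = rank(g) − rank(h): 0, -1, -4, 5, 3, 2, -5; Σd² = 80
ρ = 1 − 6Σd² / [n(n²−1)] = 1 − 6×80 / (7×48) = 1 − 480/336 ≈ -0.429

-0.429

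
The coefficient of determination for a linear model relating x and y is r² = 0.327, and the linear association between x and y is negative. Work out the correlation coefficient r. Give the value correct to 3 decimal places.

|r| = √0.327 = 0.572
The association is negative, so r = −0.572.

-0.572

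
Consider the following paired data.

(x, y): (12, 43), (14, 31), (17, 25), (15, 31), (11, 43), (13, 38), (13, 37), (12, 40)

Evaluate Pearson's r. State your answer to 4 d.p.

-0.9697

n = 8, Σx = 107, Σy = 288, Σx² = 1457, Σy² = 10658, Σxy = 3768
nΣxy − ΣxΣy = 30144 − 30816 = -672
nΣx² − (Σx)² = 11656 − 11449 = 207; nΣy² − (Σy)² = 85264 − 82944 = 2320
r = -672 / √(207 × 2320) = -672 / 692.9935 ≈ -0.9697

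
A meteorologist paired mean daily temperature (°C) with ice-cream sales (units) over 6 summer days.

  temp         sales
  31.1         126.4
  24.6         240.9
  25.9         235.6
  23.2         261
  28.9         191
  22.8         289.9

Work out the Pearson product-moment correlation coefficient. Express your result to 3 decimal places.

-0.977

n = 6, Σx = 156.5, Σy = 1344.8, Σx² = 4136.47, Σy² = 318161.14, Σxy = 34144.04
nΣxy − ΣxΣy = 204864.24 − 210461.2 = -5596.96
nΣx² − (Σx)² = 24818.82 − 24492.25 = 326.57; nΣy² − (Σy)² = 1908966.84 − 1808487.04 = 100479.8
r = -5596.96 / √(326.57 × 100479.8) = -5596.96 / 5728.3233 ≈ -0.977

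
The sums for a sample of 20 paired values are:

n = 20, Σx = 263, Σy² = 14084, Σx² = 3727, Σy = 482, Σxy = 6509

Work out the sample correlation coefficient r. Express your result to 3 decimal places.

0.210

r = (nΣxy − ΣxΣy) / √[(nΣx² − (Σx)²)(nΣy² − (Σy)²)]
Numerator: 20×6509 − 263×482 = 3414
Denominator: √[(74540 − 69169)(281680 − 232324)] = √[5371 × 49356] = 16281.6177
r = 3414 / 16281.6177 ≈ 0.210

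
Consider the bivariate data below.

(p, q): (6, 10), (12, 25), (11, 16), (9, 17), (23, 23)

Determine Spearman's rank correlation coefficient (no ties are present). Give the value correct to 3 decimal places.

Rank p: 1, 4, 3, 2, 5
Rank q: 1, 5, 2, 3, 4
d = rank(p) − rank(q): 0, -1, 1, -1, 1; Σd² = 4
ρ = 1 − 6Σd² / [n(n²−1)] = 1 − 6×4 / (5×24) = 1 − 24/120 ≈ 0.800

0.800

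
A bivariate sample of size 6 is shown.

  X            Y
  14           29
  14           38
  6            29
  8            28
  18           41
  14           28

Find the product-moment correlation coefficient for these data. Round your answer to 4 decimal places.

n = 6, ΣX = 74, ΣY = 193, ΣX² = 1012, ΣY² = 6375, ΣXY = 2466
nΣXY − ΣXΣY = 14796 − 14282 = 514
nΣX² − (ΣX)² = 6072 − 5476 = 596; nΣY² − (ΣY)² = 38250 − 37249 = 1001
r = 514 / √(596 × 1001) = 514 / 772.3963 ≈ 0.6655

0.6655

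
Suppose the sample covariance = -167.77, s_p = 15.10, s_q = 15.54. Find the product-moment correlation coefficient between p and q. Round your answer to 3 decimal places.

-0.715

r = Cov(p,q) / (s_p · s_q) = -167.77 / (15.10 × 15.54)
  = -167.77 / 234.6540 ≈ -0.715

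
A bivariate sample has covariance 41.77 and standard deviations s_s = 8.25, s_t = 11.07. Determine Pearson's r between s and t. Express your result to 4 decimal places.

r = Cov(s,t) / (s_s · s_t) = 41.77 / (8.25 × 11.07)
  = 41.77 / 91.3275 ≈ 0.4574

0.4574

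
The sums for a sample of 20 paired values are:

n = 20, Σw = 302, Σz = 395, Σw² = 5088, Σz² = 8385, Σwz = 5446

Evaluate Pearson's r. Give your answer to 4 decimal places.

-0.9341

r = (nΣwz − ΣwΣz) / √[(nΣw² − (Σw)²)(nΣz² − (Σz)²)]
Numerator: 20×5446 − 302×395 = -10370
Denominator: √[(101760 − 91204)(167700 − 156025)] = √[10556 × 11675] = 11101.4098
r = -10370 / 11101.4098 ≈ -0.9341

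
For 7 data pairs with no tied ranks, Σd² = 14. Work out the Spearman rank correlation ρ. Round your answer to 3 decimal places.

0.750

ρ = 1 − 6Σd² / [n(n²−1)] = 1 − 6×14 / (7×48)
  = 1 − 84/336 = 1 − 0.2500 ≈ 0.750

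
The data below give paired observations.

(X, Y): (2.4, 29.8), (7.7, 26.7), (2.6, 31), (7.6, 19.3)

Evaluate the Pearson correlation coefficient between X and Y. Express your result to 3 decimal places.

-0.802

n = 4, ΣX = 20.3, ΣY = 106.8, ΣX² = 129.57, ΣY² = 2934.42, ΣXY = 504.39
nΣXY − ΣXΣY = 2017.56 − 2168.04 = -150.48
nΣX² − (ΣX)² = 518.28 − 412.09 = 106.19; nΣY² − (ΣY)² = 11737.68 − 11406.24 = 331.44
r = -150.48 / √(106.19 × 331.44) = -150.48 / 187.6049 ≈ -0.802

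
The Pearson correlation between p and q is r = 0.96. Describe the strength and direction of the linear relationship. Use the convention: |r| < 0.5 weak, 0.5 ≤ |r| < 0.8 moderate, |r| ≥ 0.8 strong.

r = 0.96 > 0 so the relationship is positive.
|r| = 0.96, which falls in the strong range.

strong positive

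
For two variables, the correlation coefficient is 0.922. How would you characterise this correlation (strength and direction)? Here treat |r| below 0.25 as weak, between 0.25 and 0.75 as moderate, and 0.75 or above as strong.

r = 0.922 > 0 so the relationship is positive.
|r| = 0.922, which falls in the strong range.

strong positive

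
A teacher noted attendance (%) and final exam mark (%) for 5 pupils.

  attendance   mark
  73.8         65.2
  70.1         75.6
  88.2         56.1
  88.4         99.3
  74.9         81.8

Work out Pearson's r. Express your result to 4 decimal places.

0.1269

n = 5, Σx = 395.4, Σy = 378, Σx² = 31564.26, Σy² = 29665.34, Σxy = 29964.28
nΣxy − ΣxΣy = 149821.4 − 149461.2 = 360.2
nΣx² − (Σx)² = 157821.3 − 156341.16 = 1480.14; nΣy² − (Σy)² = 148326.7 − 142884 = 5442.7
r = 360.2 / √(1480.14 × 5442.7) = 360.2 / 2838.3020 ≈ 0.1269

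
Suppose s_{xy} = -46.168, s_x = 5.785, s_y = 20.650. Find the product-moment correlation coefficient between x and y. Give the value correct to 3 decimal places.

-0.386

r = Cov(x,y) / (s_x · s_y) = -46.168 / (5.785 × 20.650)
  = -46.168 / 119.4602 ≈ -0.386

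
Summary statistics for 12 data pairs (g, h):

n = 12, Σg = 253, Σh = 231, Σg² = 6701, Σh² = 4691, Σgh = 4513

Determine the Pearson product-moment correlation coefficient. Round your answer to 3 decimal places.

r = (nΣgh − ΣgΣh) / √[(nΣg² − (Σg)²)(nΣh² − (Σh)²)]
Numerator: 12×4513 − 253×231 = -4287
Denominator: √[(80412 − 64009)(56292 − 53361)] = √[16403 × 2931] = 6933.7719
r = -4287 / 6933.7719 ≈ -0.618

-0.618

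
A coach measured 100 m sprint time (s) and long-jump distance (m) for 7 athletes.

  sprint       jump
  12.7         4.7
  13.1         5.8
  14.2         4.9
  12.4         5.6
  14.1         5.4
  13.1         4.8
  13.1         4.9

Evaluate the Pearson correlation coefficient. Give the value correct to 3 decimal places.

n = 7, Σx = 92.7, Σy = 36.1, Σx² = 1230.33, Σy² = 187.31, Σxy = 477.9
nΣxy − ΣxΣy = 3345.3 − 3346.47 = -1.17
nΣx² − (Σx)² = 8612.31 − 8593.29 = 19.02; nΣy² − (Σy)² = 1311.17 − 1303.21 = 7.96
r = -1.17 / √(19.02 × 7.96) = -1.17 / 12.3044 ≈ -0.095

-0.095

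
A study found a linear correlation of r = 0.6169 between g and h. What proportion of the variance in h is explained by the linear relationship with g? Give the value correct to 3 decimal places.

0.381

r² = (0.6169)² = 0.381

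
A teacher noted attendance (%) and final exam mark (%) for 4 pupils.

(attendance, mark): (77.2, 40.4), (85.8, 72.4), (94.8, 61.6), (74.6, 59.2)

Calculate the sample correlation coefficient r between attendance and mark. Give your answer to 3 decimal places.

0.478

n = 4, Σx = 332.4, Σy = 233.6, Σx² = 27873.68, Σy² = 14173.12, Σxy = 19586.8
nΣxy − ΣxΣy = 78347.2 − 77648.64 = 698.56
nΣx² − (Σx)² = 111494.72 − 110489.76 = 1004.96; nΣy² − (Σy)² = 56692.48 − 54568.96 = 2123.52
r = 698.56 / √(1004.96 × 2123.52) = 698.56 / 1460.8397 ≈ 0.478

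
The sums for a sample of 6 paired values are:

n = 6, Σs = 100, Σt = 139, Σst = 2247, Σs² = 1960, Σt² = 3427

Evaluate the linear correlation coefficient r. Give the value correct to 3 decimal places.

r = (nΣst − ΣsΣt) / √[(nΣs² − (Σs)²)(nΣt² − (Σt)²)]
Numerator: 6×2247 − 100×139 = -418
Denominator: √[(11760 − 10000)(20562 − 19321)] = √[1760 × 1241] = 1477.8904
r = -418 / 1477.8904 ≈ -0.283

-0.283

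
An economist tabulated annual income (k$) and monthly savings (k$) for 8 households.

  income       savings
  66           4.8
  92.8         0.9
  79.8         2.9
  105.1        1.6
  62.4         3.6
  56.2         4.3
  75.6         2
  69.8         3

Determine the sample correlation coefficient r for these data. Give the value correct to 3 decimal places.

n = 8, Σx = 607.7, Σy = 23.1, Σx² = 48021.49, Σy² = 79.27, Σxy = 1626.8
nΣxy − ΣxΣy = 13014.4 − 14037.87 = -1023.47
nΣx² − (Σx)² = 384171.92 − 369299.29 = 14872.63; nΣy² − (Σy)² = 634.16 − 533.61 = 100.55
r = -1023.47 / √(14872.63 × 100.55) = -1023.47 / 1222.8830 ≈ -0.837

-0.837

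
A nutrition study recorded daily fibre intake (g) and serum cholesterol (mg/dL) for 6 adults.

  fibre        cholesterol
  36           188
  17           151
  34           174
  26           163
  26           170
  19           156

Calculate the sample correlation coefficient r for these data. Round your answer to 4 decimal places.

n = 6, Σx = 158, Σy = 1002, Σx² = 4454, Σy² = 168226, Σxy = 26873
nΣxy − ΣxΣy = 161238 − 158316 = 2922
nΣx² − (Σx)² = 26724 − 24964 = 1760; nΣy² − (Σy)² = 1009356 − 1004004 = 5352
r = 2922 / √(1760 × 5352) = 2922 / 3069.1237 ≈ 0.9521

0.9521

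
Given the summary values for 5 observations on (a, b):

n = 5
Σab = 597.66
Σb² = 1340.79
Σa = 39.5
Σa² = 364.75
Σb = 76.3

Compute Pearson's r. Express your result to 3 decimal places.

-0.053

r = (nΣab − ΣaΣb) / √[(nΣa² − (Σa)²)(nΣb² − (Σb)²)]
Numerator: 5×597.66 − 39.5×76.3 = -25.55
Denominator: √[(1823.75 − 1560.25)(6703.95 − 5821.69)] = √[263.5 × 882.26] = 482.1571
r = -25.55 / 482.1571 ≈ -0.053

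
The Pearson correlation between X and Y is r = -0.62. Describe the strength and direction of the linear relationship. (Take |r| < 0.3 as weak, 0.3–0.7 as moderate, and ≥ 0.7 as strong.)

r = -0.62 < 0 so the relationship is negative.
|r| = 0.62, which falls in the moderate range.

moderate negative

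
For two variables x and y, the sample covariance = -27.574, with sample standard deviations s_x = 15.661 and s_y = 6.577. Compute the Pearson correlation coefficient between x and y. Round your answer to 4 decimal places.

-0.2677

r = Cov(x,y) / (s_x · s_y) = -27.574 / (15.661 × 6.577)
  = -27.574 / 103.0024 ≈ -0.2677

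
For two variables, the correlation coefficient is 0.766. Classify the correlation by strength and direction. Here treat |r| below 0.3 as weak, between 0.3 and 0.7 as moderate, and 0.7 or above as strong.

strong positive

r = 0.766 > 0 so the relationship is positive.
|r| = 0.766, which falls in the strong range.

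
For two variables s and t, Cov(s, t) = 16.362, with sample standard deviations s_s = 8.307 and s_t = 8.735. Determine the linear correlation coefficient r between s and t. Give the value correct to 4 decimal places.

0.2255

r = Cov(s,t) / (s_s · s_t) = 16.362 / (8.307 × 8.735)
  = 16.362 / 72.5616 ≈ 0.2255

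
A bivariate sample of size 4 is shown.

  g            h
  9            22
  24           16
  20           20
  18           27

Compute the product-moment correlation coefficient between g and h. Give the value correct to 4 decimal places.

n = 4, Σg = 71, Σh = 85, Σg² = 1381, Σh² = 1869, Σgh = 1468
nΣgh − ΣgΣh = 5872 − 6035 = -163
nΣg² − (Σg)² = 5524 − 5041 = 483; nΣh² − (Σh)² = 7476 − 7225 = 251
r = -163 / √(483 × 251) = -163 / 348.1853 ≈ -0.4681

-0.4681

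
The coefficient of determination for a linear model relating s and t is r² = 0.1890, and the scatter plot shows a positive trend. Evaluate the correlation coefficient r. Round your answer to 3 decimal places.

|r| = √0.1890 = 0.435
The association is positive, so r = 0.435.

0.435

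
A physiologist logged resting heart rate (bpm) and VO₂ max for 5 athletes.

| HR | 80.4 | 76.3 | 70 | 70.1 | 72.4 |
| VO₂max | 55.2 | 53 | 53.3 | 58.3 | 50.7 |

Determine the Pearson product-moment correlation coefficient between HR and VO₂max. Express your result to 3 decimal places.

-0.064

n = 5, Σx = 369.2, Σy = 270.5, Σx² = 27341.62, Σy² = 14666.31, Σxy = 19970.49
nΣxy − ΣxΣy = 99852.45 − 99868.6 = -16.15
nΣx² − (Σx)² = 136708.1 − 136308.64 = 399.46; nΣy² − (Σy)² = 73331.55 − 73170.25 = 161.3
r = -16.15 / √(399.46 × 161.3) = -16.15 / 253.8364 ≈ -0.064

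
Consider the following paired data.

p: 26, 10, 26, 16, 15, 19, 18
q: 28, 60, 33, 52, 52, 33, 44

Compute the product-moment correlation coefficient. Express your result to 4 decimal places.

n = 7, Σp = 130, Σq = 302, Σp² = 2618, Σq² = 13906, Σpq = 5217
nΣpq − ΣpΣq = 36519 − 39260 = -2741
nΣp² − (Σp)² = 18326 − 16900 = 1426; nΣq² − (Σq)² = 97342 − 91204 = 6138
r = -2741 / √(1426 × 6138) = -2741 / 2958.5111 ≈ -0.9265

-0.9265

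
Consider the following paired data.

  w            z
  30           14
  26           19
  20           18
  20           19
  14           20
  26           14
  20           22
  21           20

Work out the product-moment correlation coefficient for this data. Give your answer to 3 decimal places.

-0.725

n = 8, Σw = 177, Σz = 146, Σw² = 4089, Σz² = 2722, Σwz = 3158
nΣwz − ΣwΣz = 25264 − 25842 = -578
nΣw² − (Σw)² = 32712 − 31329 = 1383; nΣz² − (Σz)² = 21776 − 21316 = 460
r = -578 / √(1383 × 460) = -578 / 797.6089 ≈ -0.725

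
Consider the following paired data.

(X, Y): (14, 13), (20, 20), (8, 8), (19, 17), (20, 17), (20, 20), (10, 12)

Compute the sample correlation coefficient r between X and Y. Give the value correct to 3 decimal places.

n = 7, ΣX = 111, ΣY = 107, ΣX² = 1921, ΣY² = 1755, ΣXY = 1829
nΣXY − ΣXΣY = 12803 − 11877 = 926
nΣX² − (ΣX)² = 13447 − 12321 = 1126; nΣY² − (ΣY)² = 12285 − 11449 = 836
r = 926 / √(1126 × 836) = 926 / 970.2247 ≈ 0.954

0.954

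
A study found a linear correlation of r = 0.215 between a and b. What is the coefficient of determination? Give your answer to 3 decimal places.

r² = (0.215)² = 0.046

0.046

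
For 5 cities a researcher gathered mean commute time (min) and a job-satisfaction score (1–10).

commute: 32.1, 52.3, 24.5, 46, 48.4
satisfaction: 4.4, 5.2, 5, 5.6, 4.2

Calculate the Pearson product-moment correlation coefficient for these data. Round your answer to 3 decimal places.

0.164

n = 5, Σx = 203.3, Σy = 24.4, Σx² = 8824.51, Σy² = 120.4, Σxy = 996.58
nΣxy − ΣxΣy = 4982.9 − 4960.52 = 22.38
nΣx² − (Σx)² = 44122.55 − 41330.89 = 2791.66; nΣy² − (Σy)² = 602 − 595.36 = 6.64
r = 22.38 / √(2791.66 × 6.64) = 22.38 / 136.1493 ≈ 0.164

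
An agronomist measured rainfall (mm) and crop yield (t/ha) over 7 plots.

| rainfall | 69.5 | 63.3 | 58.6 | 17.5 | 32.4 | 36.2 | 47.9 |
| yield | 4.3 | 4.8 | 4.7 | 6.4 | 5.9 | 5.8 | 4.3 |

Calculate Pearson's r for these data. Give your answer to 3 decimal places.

-0.898

n = 7, Σx = 325.4, Σy = 36.2, Σx² = 17231.96, Σy² = 191.52, Σxy = 1597.2
nΣxy − ΣxΣy = 11180.4 − 11779.48 = -599.08
nΣx² − (Σx)² = 120623.72 − 105885.16 = 14738.56; nΣy² − (Σy)² = 1340.64 − 1310.44 = 30.2
r = -599.08 / √(14738.56 × 30.2) = -599.08 / 667.1615 ≈ -0.898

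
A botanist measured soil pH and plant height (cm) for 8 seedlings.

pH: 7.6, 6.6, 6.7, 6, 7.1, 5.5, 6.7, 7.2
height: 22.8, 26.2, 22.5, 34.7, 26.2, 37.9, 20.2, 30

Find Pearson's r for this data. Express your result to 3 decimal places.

-0.715

n = 8, Σx = 53.4, Σy = 220.5, Σx² = 359.6, Σy² = 6347.51, Σxy = 1450.96
nΣxy − ΣxΣy = 11607.68 − 11774.7 = -167.02
nΣx² − (Σx)² = 2876.8 − 2851.56 = 25.24; nΣy² − (Σy)² = 50780.08 − 48620.25 = 2159.83
r = -167.02 / √(25.24 × 2159.83) = -167.02 / 233.4826 ≈ -0.715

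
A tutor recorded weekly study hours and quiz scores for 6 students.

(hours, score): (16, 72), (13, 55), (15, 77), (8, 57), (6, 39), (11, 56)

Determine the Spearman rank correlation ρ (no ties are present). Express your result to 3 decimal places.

Rank hours: 6, 4, 5, 2, 1, 3
Rank score: 5, 2, 6, 4, 1, 3
d = rank(hours) − rank(score): 1, 2, -1, -2, 0, 0; Σd² = 10
ρ = 1 − 6Σd² / [n(n²−1)] = 1 − 6×10 / (6×35) = 1 − 60/210 ≈ 0.714

0.714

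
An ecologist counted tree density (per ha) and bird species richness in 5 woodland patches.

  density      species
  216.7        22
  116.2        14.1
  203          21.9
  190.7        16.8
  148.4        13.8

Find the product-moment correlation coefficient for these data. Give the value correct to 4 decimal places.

0.8903

n = 5, Σx = 875, Σy = 88.6, Σx² = 160059.38, Σy² = 1635.1, Σxy = 16103.2
nΣxy − ΣxΣy = 80516 − 77525 = 2991
nΣx² − (Σx)² = 800296.9 − 765625 = 34671.9; nΣy² − (Σy)² = 8175.5 − 7849.96 = 325.54
r = 2991 / √(34671.9 × 325.54) = 2991 / 3359.6265 ≈ 0.8903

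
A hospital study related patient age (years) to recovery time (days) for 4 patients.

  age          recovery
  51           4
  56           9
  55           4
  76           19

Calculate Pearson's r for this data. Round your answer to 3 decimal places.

0.967

n = 4, Σx = 238, Σy = 36, Σx² = 14538, Σy² = 474, Σxy = 2372
nΣxy − ΣxΣy = 9488 − 8568 = 920
nΣx² − (Σx)² = 58152 − 56644 = 1508; nΣy² − (Σy)² = 1896 − 1296 = 600
r = 920 / √(1508 × 600) = 920 / 951.2098 ≈ 0.967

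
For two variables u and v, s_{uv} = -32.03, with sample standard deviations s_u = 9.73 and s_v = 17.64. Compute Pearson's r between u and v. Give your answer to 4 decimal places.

r = Cov(u,v) / (s_u · s_v) = -32.03 / (9.73 × 17.64)
  = -32.03 / 171.6372 ≈ -0.1866

-0.1866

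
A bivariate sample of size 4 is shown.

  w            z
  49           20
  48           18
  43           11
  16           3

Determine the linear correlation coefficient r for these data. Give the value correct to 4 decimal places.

n = 4, Σw = 156, Σz = 52, Σw² = 6810, Σz² = 854, Σwz = 2365
nΣwz − ΣwΣz = 9460 − 8112 = 1348
nΣw² − (Σw)² = 27240 − 24336 = 2904; nΣz² − (Σz)² = 3416 − 2704 = 712
r = 1348 / √(2904 × 712) = 1348 / 1437.9318 ≈ 0.9375

0.9375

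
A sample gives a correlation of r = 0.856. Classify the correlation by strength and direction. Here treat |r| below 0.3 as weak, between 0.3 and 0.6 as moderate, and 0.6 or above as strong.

strong positive

r = 0.856 > 0 so the relationship is positive.
|r| = 0.856, which falls in the strong range.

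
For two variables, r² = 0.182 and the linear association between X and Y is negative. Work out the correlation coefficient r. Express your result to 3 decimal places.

-0.427

|r| = √0.182 = 0.427
The association is negative, so r = −0.427.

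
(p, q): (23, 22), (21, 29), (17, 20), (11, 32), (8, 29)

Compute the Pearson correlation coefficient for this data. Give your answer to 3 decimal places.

n = 5, Σp = 80, Σq = 132, Σp² = 1444, Σq² = 3590, Σpq = 2039
nΣpq − ΣpΣq = 10195 − 10560 = -365
nΣp² − (Σp)² = 7220 − 6400 = 820; nΣq² − (Σq)² = 17950 − 17424 = 526
r = -365 / √(820 × 526) = -365 / 656.7496 ≈ -0.556

-0.556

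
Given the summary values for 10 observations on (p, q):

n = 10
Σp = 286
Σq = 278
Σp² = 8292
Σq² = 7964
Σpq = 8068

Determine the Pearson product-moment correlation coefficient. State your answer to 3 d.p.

0.720

r = (nΣpq − ΣpΣq) / √[(nΣp² − (Σp)²)(nΣq² − (Σq)²)]
Numerator: 10×8068 − 286×278 = 1172
Denominator: √[(82920 − 81796)(79640 − 77284)] = √[1124 × 2356] = 1627.3119
r = 1172 / 1627.3119 ≈ 0.720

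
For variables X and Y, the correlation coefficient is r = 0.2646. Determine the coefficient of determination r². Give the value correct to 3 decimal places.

0.070

r² = (0.2646)² = 0.070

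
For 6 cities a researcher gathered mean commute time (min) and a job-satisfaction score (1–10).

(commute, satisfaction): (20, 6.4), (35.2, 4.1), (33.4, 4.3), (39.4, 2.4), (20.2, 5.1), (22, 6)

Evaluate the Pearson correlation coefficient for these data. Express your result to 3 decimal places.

n = 6, Σx = 170.2, Σy = 28.3, Σx² = 5199, Σy² = 144.03, Σxy = 745.52
nΣxy − ΣxΣy = 4473.12 − 4816.66 = -343.54
nΣx² − (Σx)² = 31194 − 28968.04 = 2225.96; nΣy² − (Σy)² = 864.18 − 800.89 = 63.29
r = -343.54 / √(2225.96 × 63.29) = -343.54 / 375.3412 ≈ -0.915

-0.915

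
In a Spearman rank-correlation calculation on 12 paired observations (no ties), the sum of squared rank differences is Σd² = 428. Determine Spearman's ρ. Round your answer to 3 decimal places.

-0.497

ρ = 1 − 6Σd² / [n(n²−1)] = 1 − 6×428 / (12×143)
  = 1 − 2568/1716 = 1 − 1.4965 ≈ -0.497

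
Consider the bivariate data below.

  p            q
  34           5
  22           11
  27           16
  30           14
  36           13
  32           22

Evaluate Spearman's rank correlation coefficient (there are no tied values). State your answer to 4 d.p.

-0.1429

Rank p: 5, 1, 2, 3, 6, 4
Rank q: 1, 2, 5, 4, 3, 6
d = rank(p) − rank(q): 4, -1, -3, -1, 3, -2; Σd² = 40
ρ = 1 − 6Σd² / [n(n²−1)] = 1 − 6×40 / (6×35) = 1 − 240/210 ≈ -0.1429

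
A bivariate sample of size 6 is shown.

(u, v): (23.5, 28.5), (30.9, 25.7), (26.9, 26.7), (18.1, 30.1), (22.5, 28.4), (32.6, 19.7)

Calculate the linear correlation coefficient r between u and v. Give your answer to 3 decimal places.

n = 6, Σu = 154.5, Σv = 159.1, Σu² = 4127.29, Σv² = 4286.29, Σuv = 4008.14
nΣuv − ΣuΣv = 24048.84 − 24580.95 = -532.11
nΣu² − (Σu)² = 24763.74 − 23870.25 = 893.49; nΣv² − (Σv)² = 25717.74 − 25312.81 = 404.93
r = -532.11 / √(893.49 × 404.93) = -532.11 / 601.4989 ≈ -0.885

-0.885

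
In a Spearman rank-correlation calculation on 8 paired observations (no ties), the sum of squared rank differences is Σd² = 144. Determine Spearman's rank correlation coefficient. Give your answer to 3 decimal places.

-0.714

ρ = 1 − 6Σd² / [n(n²−1)] = 1 − 6×144 / (8×63)
  = 1 − 864/504 = 1 − 1.7143 ≈ -0.714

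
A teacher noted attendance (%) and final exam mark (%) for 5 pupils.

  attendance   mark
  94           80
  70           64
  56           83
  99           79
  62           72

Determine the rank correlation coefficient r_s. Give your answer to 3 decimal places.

-0.200

Rank attendance: 4, 3, 1, 5, 2
Rank mark: 4, 1, 5, 3, 2
d = rank(attendance) − rank(mark): 0, 2, -4, 2, 0; Σd² = 24
ρ = 1 − 6Σd² / [n(n²−1)] = 1 − 6×24 / (5×24) = 1 − 144/120 ≈ -0.200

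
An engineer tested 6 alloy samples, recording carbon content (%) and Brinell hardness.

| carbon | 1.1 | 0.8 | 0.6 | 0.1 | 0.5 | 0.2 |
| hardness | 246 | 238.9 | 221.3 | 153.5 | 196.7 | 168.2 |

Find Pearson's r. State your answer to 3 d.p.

0.968

n = 6, Σx = 3.3, Σy = 1224.6, Σx² = 2.51, Σy² = 257107.28, Σxy = 741.84
nΣxy − ΣxΣy = 4451.04 − 4041.18 = 409.86
nΣx² − (Σx)² = 15.06 − 10.89 = 4.17; nΣy² − (Σy)² = 1542643.68 − 1499645.16 = 42998.52
r = 409.86 / √(4.17 × 42998.52) = 409.86 / 423.4428 ≈ 0.968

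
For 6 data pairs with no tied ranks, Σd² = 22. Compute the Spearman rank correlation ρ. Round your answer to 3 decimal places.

0.371

ρ = 1 − 6Σd² / [n(n²−1)] = 1 − 6×22 / (6×35)
  = 1 − 132/210 = 1 − 0.6286 ≈ 0.371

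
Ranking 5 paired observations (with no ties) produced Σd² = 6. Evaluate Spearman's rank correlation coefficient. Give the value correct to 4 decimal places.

ρ = 1 − 6Σd² / [n(n²−1)] = 1 − 6×6 / (5×24)
  = 1 − 36/120 = 1 − 0.30000 ≈ 0.7000

0.7000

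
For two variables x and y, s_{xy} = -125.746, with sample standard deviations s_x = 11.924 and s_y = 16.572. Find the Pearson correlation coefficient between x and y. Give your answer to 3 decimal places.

-0.636

r = Cov(x,y) / (s_x · s_y) = -125.746 / (11.924 × 16.572)
  = -125.746 / 197.6045 ≈ -0.636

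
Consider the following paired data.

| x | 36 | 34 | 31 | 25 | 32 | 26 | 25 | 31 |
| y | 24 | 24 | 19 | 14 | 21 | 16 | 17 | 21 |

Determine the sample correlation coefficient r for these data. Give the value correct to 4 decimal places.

n = 8, Σx = 240, Σy = 156, Σx² = 7324, Σy² = 3136, Σxy = 4783
nΣxy − ΣxΣy = 38264 − 37440 = 824
nΣx² − (Σx)² = 58592 − 57600 = 992; nΣy² − (Σy)² = 25088 − 24336 = 752
r = 824 / √(992 × 752) = 824 / 863.7037 ≈ 0.9540

0.9540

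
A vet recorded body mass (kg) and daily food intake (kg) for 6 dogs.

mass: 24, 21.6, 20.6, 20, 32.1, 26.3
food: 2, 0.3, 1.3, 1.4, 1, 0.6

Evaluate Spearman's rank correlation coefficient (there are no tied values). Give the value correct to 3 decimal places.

-0.314

Rank mass: 4, 3, 2, 1, 6, 5
Rank food: 6, 1, 4, 5, 3, 2
d = rank(mass) − rank(food): -2, 2, -2, -4, 3, 3; Σd² = 46
ρ = 1 − 6Σd² / [n(n²−1)] = 1 − 6×46 / (6×35) = 1 − 276/210 ≈ -0.314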